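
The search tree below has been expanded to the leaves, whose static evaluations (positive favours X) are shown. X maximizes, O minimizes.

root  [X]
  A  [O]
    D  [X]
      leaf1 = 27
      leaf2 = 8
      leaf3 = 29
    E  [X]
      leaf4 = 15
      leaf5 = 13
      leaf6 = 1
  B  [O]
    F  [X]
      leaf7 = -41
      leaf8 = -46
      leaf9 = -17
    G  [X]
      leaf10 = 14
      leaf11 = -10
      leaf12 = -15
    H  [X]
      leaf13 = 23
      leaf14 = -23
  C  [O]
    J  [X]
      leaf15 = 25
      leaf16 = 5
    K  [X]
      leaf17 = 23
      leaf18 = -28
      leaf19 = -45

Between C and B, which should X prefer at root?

C

J (X): max(25, 5) = 25
K (X): max(23, -28, -45) = 23
C (O): min(25, 23) = 23
F (X): max(-41, -46, -17) = -17
G (X): max(14, -10, -15) = 14
H (X): max(23, -23) = 23
B (O): min(-17, 14, 23) = -17
X prefers the higher value; C=23, B=-17. C is better since 23 > -17.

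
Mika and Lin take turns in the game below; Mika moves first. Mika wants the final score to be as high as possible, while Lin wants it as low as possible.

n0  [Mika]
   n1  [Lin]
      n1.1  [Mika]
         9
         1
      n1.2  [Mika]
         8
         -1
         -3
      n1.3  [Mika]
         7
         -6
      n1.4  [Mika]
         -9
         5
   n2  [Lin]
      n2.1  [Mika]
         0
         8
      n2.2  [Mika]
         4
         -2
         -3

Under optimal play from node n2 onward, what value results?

4

n2.1 (Mika): max(0, 8) = 8
n2.2 (Mika): max(4, -2, -3) = 4
n2 (Lin): min(8, 4) = 4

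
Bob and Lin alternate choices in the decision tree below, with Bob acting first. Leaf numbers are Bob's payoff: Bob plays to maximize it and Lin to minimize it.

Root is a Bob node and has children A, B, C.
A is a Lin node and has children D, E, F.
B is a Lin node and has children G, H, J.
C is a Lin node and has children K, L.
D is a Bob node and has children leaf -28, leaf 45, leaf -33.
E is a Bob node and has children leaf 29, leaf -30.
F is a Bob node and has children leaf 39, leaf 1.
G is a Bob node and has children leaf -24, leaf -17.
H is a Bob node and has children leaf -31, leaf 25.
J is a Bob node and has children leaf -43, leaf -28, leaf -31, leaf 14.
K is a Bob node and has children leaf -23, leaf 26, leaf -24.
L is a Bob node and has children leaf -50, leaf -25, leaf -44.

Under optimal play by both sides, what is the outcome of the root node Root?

D (Bob): max(-28, 45, -33) = 45
E (Bob): max(29, -30) = 29
F (Bob): max(39, 1) = 39
A (Lin): min(45, 29, 39) = 29
G (Bob): max(-24, -17) = -17
H (Bob): max(-31, 25) = 25
J (Bob): max(-43, -28, -31, 14) = 14
B (Lin): min(-17, 25, 14) = -17
K (Bob): max(-23, 26, -24) = 26
L (Bob): max(-50, -25, -44) = -25
C (Lin): min(26, -25) = -25
Root (Bob): max(29, -17, -25) = 29

29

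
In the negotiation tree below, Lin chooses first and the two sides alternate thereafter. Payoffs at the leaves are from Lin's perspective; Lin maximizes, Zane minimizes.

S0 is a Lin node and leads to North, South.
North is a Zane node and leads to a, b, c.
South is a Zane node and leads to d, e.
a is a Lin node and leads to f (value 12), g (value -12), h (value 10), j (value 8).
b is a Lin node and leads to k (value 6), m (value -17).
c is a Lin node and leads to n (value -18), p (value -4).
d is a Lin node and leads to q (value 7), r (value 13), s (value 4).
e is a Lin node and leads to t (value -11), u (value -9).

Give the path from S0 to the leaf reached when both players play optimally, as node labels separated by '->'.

a (Lin): max(12, -12, 10, 8) = 12
b (Lin): max(6, -17) = 6
c (Lin): max(-18, -4) = -4
North (Zane): min(12, 6, -4) = -4
d (Lin): max(7, 13, 4) = 13
e (Lin): max(-11, -9) = -9
South (Zane): min(13, -9) = -9
S0 (Lin): max(-4, -9) = -4
At S0, Lin picks North (highest: -4).
At North, Zane picks c (lowest: -4).
At c, Lin picks p (highest: -4).
Terminal value -4.

S0 -> North -> c -> p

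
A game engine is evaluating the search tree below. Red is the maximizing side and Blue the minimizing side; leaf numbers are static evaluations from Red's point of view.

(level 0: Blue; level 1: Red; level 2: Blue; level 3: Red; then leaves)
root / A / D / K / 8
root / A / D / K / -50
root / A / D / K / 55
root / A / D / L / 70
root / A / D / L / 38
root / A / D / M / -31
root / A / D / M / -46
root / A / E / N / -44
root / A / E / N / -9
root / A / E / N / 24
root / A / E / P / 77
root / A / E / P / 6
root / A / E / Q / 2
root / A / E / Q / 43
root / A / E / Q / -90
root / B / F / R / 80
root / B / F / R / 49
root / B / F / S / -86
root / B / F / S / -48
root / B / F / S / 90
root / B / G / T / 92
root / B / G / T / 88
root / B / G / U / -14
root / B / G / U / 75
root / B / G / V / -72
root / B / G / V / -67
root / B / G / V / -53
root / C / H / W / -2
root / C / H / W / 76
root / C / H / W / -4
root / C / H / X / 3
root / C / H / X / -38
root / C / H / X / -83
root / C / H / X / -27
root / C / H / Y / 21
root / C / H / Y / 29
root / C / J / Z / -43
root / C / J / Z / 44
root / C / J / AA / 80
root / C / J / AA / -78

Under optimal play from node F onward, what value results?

R (Red): max(80, 49) = 80
S (Red): max(-86, -48, 90) = 90
F (Blue): min(80, 90) = 80

80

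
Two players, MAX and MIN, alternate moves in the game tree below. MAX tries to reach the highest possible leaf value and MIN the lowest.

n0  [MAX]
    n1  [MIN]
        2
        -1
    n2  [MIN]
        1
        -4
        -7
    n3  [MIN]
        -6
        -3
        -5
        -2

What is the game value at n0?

n1 (MIN): min(2, -1) = -1
n2 (MIN): min(1, -4, -7) = -7
n3 (MIN): min(-6, -3, -5, -2) = -6
n0 (MAX): max(-1, -7, -6) = -1

-1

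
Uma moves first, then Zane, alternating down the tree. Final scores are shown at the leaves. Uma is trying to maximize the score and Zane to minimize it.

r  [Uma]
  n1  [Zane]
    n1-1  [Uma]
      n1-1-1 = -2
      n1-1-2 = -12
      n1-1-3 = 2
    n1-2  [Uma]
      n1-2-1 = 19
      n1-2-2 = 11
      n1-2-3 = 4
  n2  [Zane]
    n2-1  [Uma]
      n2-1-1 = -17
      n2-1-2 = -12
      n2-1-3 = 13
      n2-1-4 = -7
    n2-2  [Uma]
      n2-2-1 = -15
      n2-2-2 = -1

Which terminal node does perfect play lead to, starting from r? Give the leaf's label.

n1-1 (Uma): max(-2, -12, 2) = 2
n1-2 (Uma): max(19, 11, 4) = 19
n1 (Zane): min(2, 19) = 2
n2-1 (Uma): max(-17, -12, 13, -7) = 13
n2-2 (Uma): max(-15, -1) = -1
n2 (Zane): min(13, -1) = -1
r (Uma): max(2, -1) = 2
At r, Uma picks n1 (highest: 2).
At n1, Zane picks n1-1 (lowest: 2).
At n1-1, Uma picks n1-1-3 (highest: 2).
Terminal value 2.

n1-1-3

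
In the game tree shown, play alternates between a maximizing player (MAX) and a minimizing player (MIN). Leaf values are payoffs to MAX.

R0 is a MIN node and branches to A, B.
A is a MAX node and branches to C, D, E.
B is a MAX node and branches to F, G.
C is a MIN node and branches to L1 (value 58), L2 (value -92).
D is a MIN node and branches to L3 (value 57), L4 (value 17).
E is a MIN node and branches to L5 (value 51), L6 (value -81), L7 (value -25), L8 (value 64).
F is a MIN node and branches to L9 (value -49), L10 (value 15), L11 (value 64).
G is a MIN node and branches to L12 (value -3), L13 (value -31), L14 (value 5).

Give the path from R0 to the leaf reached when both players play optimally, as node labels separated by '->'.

R0 -> B -> G -> L13

C (MIN): min(58, -92) = -92
D (MIN): min(57, 17) = 17
E (MIN): min(51, -81, -25, 64) = -81
A (MAX): max(-92, 17, -81) = 17
F (MIN): min(-49, 15, 64) = -49
G (MIN): min(-3, -31, 5) = -31
B (MAX): max(-49, -31) = -31
R0 (MIN): min(17, -31) = -31
At R0, MIN picks B (lowest: -31).
At B, MAX picks G (highest: -31).
At G, MIN picks L13 (lowest: -31).
Terminal value -31.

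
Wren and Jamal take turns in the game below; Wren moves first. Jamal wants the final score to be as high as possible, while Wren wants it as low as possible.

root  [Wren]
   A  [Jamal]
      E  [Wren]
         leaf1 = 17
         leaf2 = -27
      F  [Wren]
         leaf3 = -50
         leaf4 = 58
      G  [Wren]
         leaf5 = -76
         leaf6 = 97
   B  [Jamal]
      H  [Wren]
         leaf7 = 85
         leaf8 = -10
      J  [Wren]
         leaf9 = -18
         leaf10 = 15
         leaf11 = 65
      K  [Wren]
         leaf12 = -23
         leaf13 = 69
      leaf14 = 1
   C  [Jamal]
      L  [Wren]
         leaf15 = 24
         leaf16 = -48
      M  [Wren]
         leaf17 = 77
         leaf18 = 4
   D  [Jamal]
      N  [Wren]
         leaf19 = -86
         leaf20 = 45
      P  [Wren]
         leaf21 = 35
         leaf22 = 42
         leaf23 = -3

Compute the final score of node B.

H (Wren): min(85, -10) = -10
J (Wren): min(-18, 15, 65) = -18
K (Wren): min(-23, 69) = -23
B (Jamal): max(-10, -18, -23, 1) = 1

1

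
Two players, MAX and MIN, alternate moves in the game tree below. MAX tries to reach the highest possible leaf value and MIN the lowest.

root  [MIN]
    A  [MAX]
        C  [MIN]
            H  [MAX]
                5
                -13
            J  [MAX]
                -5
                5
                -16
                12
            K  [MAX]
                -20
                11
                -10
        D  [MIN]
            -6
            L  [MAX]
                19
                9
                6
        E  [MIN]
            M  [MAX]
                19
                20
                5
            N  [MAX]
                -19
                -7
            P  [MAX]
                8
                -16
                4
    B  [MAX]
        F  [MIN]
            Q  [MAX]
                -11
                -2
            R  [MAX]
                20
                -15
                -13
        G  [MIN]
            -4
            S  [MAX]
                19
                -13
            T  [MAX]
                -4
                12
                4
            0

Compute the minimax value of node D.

L (MAX): max(19, 9, 6) = 19
D (MIN): min(-6, 19) = -6

-6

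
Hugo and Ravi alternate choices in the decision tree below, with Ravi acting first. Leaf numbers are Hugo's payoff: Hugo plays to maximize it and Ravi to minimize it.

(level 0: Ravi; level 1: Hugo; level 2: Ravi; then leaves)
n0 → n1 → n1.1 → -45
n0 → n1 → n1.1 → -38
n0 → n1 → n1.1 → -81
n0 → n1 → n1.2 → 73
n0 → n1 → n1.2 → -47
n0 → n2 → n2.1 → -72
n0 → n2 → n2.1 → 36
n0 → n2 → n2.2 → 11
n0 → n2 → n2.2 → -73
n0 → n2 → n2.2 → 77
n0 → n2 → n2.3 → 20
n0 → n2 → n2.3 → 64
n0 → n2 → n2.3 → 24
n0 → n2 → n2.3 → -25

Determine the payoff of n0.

-47

n1.1 (Ravi): min(-45, -38, -81) = -81
n1.2 (Ravi): min(73, -47) = -47
n1 (Hugo): max(-81, -47) = -47
n2.1 (Ravi): min(-72, 36) = -72
n2.2 (Ravi): min(11, -73, 77) = -73
n2.3 (Ravi): min(20, 64, 24, -25) = -25
n2 (Hugo): max(-72, -73, -25) = -25
n0 (Ravi): min(-47, -25) = -47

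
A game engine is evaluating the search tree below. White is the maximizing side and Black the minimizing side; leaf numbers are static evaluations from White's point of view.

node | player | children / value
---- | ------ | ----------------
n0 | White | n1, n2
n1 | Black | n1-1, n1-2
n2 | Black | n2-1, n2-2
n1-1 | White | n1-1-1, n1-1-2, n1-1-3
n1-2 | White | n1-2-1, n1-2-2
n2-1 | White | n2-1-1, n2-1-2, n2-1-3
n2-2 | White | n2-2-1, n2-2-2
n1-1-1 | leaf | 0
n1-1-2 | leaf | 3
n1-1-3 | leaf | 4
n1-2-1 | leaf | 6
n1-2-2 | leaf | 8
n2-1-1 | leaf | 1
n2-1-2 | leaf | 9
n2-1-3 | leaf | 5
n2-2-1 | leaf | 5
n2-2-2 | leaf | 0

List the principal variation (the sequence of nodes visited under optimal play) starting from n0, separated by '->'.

n0 -> n2 -> n2-2 -> n2-2-1

n1-1 (White): max(0, 3, 4) = 4
n1-2 (White): max(6, 8) = 8
n1 (Black): min(4, 8) = 4
n2-1 (White): max(1, 9, 5) = 9
n2-2 (White): max(5, 0) = 5
n2 (Black): min(9, 5) = 5
n0 (White): max(4, 5) = 5
At n0, White picks n2 (highest: 5).
At n2, Black picks n2-2 (lowest: 5).
At n2-2, White picks n2-2-1 (highest: 5).
Terminal value 5.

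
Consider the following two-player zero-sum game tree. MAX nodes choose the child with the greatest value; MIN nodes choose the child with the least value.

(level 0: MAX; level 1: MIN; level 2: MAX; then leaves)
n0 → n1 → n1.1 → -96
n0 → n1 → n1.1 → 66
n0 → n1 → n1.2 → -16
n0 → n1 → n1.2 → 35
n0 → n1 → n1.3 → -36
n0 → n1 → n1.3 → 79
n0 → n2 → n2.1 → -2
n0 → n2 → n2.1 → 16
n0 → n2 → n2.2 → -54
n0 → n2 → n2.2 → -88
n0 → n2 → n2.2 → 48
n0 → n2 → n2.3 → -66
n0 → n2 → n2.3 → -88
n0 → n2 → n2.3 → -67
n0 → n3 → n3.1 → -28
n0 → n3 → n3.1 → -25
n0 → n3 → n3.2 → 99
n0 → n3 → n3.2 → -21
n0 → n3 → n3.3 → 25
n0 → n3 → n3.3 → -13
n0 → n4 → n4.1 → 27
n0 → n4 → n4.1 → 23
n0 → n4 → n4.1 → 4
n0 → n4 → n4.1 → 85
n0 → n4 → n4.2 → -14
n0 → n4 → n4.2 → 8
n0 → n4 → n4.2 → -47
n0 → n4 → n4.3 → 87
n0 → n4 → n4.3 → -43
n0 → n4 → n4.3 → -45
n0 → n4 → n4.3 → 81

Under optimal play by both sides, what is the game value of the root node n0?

n1.1 (MAX): max(-96, 66) = 66
n1.2 (MAX): max(-16, 35) = 35
n1.3 (MAX): max(-36, 79) = 79
n1 (MIN): min(66, 35, 79) = 35
n2.1 (MAX): max(-2, 16) = 16
n2.2 (MAX): max(-54, -88, 48) = 48
n2.3 (MAX): max(-66, -88, -67) = -66
n2 (MIN): min(16, 48, -66) = -66
n3.1 (MAX): max(-28, -25) = -25
n3.2 (MAX): max(99, -21) = 99
n3.3 (MAX): max(25, -13) = 25
n3 (MIN): min(-25, 99, 25) = -25
n4.1 (MAX): max(27, 23, 4, 85) = 85
n4.2 (MAX): max(-14, 8, -47) = 8
n4.3 (MAX): max(87, -43, -45, 81) = 87
n4 (MIN): min(85, 8, 87) = 8
n0 (MAX): max(35, -66, -25, 8) = 35

35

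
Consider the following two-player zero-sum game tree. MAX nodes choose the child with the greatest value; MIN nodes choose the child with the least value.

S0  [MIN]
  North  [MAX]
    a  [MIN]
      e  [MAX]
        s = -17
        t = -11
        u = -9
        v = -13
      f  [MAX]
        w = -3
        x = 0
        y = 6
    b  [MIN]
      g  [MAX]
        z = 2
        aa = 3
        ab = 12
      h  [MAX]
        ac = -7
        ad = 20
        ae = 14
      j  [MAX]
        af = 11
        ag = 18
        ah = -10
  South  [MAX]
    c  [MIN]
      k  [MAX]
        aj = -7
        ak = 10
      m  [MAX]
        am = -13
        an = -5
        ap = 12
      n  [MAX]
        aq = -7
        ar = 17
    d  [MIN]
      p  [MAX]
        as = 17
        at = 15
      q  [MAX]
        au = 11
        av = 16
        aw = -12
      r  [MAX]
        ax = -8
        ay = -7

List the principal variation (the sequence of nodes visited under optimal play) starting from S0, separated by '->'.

S0 -> South -> c -> k -> ak

e (MAX): max(-17, -11, -9, -13) = -9
f (MAX): max(-3, 0, 6) = 6
a (MIN): min(-9, 6) = -9
g (MAX): max(2, 3, 12) = 12
h (MAX): max(-7, 20, 14) = 20
j (MAX): max(11, 18, -10) = 18
b (MIN): min(12, 20, 18) = 12
North (MAX): max(-9, 12) = 12
k (MAX): max(-7, 10) = 10
m (MAX): max(-13, -5, 12) = 12
n (MAX): max(-7, 17) = 17
c (MIN): min(10, 12, 17) = 10
p (MAX): max(17, 15) = 17
q (MAX): max(11, 16, -12) = 16
r (MAX): max(-8, -7) = -7
d (MIN): min(17, 16, -7) = -7
South (MAX): max(10, -7) = 10
S0 (MIN): min(12, 10) = 10
At S0, MIN picks South (lowest: 10).
At South, MAX picks c (highest: 10).
At c, MIN picks k (lowest: 10).
At k, MAX picks ak (highest: 10).
Terminal value 10.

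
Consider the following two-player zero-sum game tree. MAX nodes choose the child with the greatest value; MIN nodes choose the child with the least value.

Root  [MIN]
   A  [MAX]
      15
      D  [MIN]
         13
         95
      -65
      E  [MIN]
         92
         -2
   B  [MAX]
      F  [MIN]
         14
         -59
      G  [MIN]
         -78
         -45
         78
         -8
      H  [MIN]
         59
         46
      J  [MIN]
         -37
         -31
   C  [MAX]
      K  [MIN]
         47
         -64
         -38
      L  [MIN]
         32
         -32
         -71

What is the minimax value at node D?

D (MIN): min(13, 95) = 13

13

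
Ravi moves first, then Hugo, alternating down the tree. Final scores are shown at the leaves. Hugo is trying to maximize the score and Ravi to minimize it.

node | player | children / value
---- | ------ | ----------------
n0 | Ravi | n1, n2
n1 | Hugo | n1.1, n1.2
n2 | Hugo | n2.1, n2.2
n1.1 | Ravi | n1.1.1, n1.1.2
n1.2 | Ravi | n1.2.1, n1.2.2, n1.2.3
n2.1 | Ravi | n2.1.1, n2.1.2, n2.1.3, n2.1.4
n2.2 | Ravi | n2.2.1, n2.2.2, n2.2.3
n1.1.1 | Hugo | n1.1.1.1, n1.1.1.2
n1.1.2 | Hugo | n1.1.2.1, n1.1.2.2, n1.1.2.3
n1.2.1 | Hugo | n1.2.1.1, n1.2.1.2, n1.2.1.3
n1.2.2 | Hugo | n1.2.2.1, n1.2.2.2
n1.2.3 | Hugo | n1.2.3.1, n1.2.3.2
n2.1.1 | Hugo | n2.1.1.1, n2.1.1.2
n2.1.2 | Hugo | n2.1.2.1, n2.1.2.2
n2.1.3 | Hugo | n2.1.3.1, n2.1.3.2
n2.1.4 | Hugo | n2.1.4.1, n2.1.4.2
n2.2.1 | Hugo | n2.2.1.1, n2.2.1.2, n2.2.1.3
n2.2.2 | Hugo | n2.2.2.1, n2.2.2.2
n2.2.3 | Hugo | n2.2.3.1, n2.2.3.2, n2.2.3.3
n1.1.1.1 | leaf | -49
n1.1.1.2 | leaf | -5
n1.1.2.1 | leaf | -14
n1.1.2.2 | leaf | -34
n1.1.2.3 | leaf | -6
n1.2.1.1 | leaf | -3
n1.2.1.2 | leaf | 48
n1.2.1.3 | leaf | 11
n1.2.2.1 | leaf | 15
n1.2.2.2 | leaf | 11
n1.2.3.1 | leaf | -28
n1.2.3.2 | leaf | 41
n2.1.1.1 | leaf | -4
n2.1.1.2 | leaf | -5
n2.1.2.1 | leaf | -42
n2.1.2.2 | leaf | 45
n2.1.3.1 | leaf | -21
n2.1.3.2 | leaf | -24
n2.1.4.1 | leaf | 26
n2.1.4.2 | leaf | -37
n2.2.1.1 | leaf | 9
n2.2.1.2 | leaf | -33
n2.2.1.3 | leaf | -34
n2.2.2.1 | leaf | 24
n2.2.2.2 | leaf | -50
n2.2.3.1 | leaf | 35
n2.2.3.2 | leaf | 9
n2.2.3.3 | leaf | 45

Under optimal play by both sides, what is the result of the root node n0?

n1.1.1 (Hugo): max(-49, -5) = -5
n1.1.2 (Hugo): max(-14, -34, -6) = -6
n1.1 (Ravi): min(-5, -6) = -6
n1.2.1 (Hugo): max(-3, 48, 11) = 48
n1.2.2 (Hugo): max(15, 11) = 15
n1.2.3 (Hugo): max(-28, 41) = 41
n1.2 (Ravi): min(48, 15, 41) = 15
n1 (Hugo): max(-6, 15) = 15
n2.1.1 (Hugo): max(-4, -5) = -4
n2.1.2 (Hugo): max(-42, 45) = 45
n2.1.3 (Hugo): max(-21, -24) = -21
n2.1.4 (Hugo): max(26, -37) = 26
n2.1 (Ravi): min(-4, 45, -21, 26) = -21
n2.2.1 (Hugo): max(9, -33, -34) = 9
n2.2.2 (Hugo): max(24, -50) = 24
n2.2.3 (Hugo): max(35, 9, 45) = 45
n2.2 (Ravi): min(9, 24, 45) = 9
n2 (Hugo): max(-21, 9) = 9
n0 (Ravi): min(15, 9) = 9

9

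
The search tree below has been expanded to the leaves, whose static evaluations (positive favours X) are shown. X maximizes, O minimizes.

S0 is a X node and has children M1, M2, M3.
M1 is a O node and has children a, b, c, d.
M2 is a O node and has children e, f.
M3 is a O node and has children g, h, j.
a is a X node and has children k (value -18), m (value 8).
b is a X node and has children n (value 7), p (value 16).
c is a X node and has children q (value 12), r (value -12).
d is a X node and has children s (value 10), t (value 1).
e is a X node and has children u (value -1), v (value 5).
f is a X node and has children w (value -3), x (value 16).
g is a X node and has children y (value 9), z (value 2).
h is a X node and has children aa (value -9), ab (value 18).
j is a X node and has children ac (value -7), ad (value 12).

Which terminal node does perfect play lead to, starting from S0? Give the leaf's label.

y

a (X): max(-18, 8) = 8
b (X): max(7, 16) = 16
c (X): max(12, -12) = 12
d (X): max(10, 1) = 10
M1 (O): min(8, 16, 12, 10) = 8
e (X): max(-1, 5) = 5
f (X): max(-3, 16) = 16
M2 (O): min(5, 16) = 5
g (X): max(9, 2) = 9
h (X): max(-9, 18) = 18
j (X): max(-7, 12) = 12
M3 (O): min(9, 18, 12) = 9
S0 (X): max(8, 5, 9) = 9
At S0, X picks M3 (highest: 9).
At M3, O picks g (lowest: 9).
At g, X picks y (highest: 9).
Terminal value 9.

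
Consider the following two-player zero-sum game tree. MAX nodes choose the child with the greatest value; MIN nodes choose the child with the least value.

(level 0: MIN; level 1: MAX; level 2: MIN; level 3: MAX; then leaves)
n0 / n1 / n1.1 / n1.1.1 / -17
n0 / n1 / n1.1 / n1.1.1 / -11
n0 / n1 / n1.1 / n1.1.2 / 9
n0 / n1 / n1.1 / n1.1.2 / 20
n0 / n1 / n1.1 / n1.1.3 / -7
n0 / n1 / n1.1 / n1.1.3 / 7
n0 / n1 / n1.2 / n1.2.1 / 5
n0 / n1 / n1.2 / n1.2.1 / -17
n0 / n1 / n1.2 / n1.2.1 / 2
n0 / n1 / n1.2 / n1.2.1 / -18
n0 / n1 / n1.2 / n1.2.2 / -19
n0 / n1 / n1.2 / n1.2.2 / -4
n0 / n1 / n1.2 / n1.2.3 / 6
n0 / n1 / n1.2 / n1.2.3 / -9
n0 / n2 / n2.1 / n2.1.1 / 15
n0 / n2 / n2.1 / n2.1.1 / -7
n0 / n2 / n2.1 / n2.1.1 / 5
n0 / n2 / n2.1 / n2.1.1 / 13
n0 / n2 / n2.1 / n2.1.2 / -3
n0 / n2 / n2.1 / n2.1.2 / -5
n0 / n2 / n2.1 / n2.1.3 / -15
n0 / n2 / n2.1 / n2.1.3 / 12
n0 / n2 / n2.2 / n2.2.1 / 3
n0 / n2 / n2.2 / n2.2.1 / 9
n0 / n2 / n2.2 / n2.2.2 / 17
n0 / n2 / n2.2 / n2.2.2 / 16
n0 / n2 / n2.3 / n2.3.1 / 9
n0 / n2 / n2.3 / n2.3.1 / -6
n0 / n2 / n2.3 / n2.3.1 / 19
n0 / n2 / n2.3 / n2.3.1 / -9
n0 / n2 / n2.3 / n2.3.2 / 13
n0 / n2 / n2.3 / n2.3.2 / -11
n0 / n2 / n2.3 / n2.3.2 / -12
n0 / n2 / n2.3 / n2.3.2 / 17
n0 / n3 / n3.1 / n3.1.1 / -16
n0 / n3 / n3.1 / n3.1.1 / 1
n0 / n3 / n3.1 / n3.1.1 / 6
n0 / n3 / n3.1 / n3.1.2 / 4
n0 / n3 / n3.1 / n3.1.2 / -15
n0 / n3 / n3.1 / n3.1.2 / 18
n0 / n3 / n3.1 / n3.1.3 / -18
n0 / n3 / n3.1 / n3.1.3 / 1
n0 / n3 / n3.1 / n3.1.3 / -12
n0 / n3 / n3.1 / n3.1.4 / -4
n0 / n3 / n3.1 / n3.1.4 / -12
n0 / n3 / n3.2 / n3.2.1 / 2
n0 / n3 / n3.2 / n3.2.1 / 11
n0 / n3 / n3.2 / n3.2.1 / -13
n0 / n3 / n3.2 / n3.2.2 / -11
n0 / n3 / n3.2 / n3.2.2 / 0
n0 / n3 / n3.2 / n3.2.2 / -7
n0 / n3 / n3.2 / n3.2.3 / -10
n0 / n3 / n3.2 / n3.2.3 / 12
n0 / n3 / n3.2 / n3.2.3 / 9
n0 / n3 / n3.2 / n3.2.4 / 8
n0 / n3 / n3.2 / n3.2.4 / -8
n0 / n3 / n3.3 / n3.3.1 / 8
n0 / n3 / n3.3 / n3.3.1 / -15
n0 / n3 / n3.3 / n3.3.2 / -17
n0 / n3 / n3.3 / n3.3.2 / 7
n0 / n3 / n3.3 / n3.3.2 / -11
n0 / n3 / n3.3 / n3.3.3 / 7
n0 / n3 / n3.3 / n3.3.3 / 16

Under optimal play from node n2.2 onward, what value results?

n2.2.1 (MAX): max(3, 9) = 9
n2.2.2 (MAX): max(17, 16) = 17
n2.2 (MIN): min(9, 17) = 9

9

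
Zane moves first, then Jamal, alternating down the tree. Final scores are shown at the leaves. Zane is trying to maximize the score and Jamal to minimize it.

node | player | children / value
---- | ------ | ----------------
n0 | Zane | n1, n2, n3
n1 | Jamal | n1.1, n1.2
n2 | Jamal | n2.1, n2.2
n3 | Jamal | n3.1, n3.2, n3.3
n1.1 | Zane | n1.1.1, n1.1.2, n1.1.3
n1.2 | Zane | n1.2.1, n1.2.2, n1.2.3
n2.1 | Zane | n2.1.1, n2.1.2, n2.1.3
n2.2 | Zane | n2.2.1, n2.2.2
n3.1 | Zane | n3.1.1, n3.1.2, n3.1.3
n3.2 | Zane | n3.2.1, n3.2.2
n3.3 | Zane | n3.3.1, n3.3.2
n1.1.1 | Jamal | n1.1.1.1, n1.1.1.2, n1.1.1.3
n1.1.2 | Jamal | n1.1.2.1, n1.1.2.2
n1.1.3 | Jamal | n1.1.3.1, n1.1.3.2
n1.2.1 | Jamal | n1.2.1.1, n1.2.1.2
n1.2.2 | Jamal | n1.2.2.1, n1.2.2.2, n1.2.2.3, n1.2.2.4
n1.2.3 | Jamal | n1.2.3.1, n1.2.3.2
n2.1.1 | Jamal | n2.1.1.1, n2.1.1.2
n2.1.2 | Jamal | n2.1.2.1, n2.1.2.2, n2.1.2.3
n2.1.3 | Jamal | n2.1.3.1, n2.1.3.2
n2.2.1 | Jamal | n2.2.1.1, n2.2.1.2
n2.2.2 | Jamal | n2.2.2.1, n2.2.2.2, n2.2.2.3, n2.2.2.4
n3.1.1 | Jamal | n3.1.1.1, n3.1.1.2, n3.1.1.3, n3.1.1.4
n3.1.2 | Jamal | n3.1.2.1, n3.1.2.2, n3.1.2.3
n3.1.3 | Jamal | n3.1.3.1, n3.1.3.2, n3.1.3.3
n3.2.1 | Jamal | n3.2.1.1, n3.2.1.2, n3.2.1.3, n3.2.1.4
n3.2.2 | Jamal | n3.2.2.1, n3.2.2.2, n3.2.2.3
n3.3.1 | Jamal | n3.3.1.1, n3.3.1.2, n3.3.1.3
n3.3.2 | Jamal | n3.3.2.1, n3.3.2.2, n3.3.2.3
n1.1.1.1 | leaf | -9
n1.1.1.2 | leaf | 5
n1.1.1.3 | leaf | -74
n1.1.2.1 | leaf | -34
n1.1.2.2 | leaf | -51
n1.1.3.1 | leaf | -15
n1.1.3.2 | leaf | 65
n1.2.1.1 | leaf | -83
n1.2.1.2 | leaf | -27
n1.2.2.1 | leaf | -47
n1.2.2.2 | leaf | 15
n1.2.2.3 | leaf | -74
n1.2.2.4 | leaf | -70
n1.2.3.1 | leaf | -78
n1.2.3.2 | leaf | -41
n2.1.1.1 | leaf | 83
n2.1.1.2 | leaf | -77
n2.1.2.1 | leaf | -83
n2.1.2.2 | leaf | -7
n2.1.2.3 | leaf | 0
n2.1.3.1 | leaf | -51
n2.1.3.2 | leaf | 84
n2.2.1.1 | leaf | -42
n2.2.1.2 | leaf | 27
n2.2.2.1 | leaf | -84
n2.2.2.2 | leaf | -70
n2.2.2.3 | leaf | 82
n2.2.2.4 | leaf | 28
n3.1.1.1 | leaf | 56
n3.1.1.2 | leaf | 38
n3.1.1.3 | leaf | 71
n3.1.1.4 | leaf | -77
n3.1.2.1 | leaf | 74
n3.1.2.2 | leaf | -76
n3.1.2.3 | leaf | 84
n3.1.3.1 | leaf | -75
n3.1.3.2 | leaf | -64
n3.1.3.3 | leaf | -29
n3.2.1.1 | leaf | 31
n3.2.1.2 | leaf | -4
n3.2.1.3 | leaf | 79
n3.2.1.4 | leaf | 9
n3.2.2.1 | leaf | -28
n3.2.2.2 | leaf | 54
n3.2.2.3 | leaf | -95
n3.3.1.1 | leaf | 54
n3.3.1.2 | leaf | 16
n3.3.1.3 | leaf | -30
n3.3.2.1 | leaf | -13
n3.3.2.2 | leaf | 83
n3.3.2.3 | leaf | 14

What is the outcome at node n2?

n2.1.1 (Jamal): min(83, -77) = -77
n2.1.2 (Jamal): min(-83, -7, 0) = -83
n2.1.3 (Jamal): min(-51, 84) = -51
n2.1 (Zane): max(-77, -83, -51) = -51
n2.2.1 (Jamal): min(-42, 27) = -42
n2.2.2 (Jamal): min(-84, -70, 82, 28) = -84
n2.2 (Zane): max(-42, -84) = -42
n2 (Jamal): min(-51, -42) = -51

-51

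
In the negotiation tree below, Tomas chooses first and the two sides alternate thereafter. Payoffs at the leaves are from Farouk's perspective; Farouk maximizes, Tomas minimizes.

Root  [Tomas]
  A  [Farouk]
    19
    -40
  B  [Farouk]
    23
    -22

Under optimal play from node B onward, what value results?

23

B (Farouk): max(23, -22) = 23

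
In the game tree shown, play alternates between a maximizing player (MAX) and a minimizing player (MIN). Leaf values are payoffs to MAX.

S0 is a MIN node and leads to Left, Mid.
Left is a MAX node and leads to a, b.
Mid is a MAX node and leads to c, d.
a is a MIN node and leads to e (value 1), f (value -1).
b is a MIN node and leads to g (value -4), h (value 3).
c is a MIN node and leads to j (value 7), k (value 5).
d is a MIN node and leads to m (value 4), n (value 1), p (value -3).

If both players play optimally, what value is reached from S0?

-1

a (MIN): min(1, -1) = -1
b (MIN): min(-4, 3) = -4
Left (MAX): max(-1, -4) = -1
c (MIN): min(7, 5) = 5
d (MIN): min(4, 1, -3) = -3
Mid (MAX): max(5, -3) = 5
S0 (MIN): min(-1, 5) = -1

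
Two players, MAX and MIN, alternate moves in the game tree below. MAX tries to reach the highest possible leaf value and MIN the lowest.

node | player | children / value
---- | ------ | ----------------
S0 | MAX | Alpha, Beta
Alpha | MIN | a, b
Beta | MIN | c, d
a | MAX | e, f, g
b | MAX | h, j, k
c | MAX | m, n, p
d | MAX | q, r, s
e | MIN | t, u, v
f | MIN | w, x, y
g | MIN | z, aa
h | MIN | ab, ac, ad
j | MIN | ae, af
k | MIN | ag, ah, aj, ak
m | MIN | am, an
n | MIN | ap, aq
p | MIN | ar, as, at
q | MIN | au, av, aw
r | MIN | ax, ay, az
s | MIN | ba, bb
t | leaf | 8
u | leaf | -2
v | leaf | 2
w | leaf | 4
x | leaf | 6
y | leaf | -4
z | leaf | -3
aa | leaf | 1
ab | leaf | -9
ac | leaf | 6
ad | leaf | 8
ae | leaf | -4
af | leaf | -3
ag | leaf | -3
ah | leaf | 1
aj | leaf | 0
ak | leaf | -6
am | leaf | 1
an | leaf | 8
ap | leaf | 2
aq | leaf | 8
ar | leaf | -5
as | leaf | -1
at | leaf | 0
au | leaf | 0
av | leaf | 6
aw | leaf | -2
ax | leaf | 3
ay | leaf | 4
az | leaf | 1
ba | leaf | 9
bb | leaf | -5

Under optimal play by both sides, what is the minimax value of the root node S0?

e (MIN): min(8, -2, 2) = -2
f (MIN): min(4, 6, -4) = -4
g (MIN): min(-3, 1) = -3
a (MAX): max(-2, -4, -3) = -2
h (MIN): min(-9, 6, 8) = -9
j (MIN): min(-4, -3) = -4
k (MIN): min(-3, 1, 0, -6) = -6
b (MAX): max(-9, -4, -6) = -4
Alpha (MIN): min(-2, -4) = -4
m (MIN): min(1, 8) = 1
n (MIN): min(2, 8) = 2
p (MIN): min(-5, -1, 0) = -5
c (MAX): max(1, 2, -5) = 2
q (MIN): min(0, 6, -2) = -2
r (MIN): min(3, 4, 1) = 1
s (MIN): min(9, -5) = -5
d (MAX): max(-2, 1, -5) = 1
Beta (MIN): min(2, 1) = 1
S0 (MAX): max(-4, 1) = 1

1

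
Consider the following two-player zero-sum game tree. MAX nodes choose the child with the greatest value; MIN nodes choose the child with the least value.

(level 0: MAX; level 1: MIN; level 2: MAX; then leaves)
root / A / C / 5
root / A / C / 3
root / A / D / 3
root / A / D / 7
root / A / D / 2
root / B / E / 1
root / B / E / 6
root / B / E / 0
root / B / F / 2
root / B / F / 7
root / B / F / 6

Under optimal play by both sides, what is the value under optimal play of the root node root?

6

C (MAX): max(5, 3) = 5
D (MAX): max(3, 7, 2) = 7
A (MIN): min(5, 7) = 5
E (MAX): max(1, 6, 0) = 6
F (MAX): max(2, 7, 6) = 7
B (MIN): min(6, 7) = 6
root (MAX): max(5, 6) = 6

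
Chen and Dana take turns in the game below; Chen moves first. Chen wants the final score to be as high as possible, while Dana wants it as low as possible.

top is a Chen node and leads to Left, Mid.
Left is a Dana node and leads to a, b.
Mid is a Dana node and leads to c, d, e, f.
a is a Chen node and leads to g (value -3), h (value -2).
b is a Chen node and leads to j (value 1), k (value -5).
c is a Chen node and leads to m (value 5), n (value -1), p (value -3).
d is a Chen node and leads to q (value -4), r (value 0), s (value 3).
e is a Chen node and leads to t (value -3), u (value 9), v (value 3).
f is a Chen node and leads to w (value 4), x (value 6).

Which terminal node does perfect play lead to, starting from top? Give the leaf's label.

s

a (Chen): max(-3, -2) = -2
b (Chen): max(1, -5) = 1
Left (Dana): min(-2, 1) = -2
c (Chen): max(5, -1, -3) = 5
d (Chen): max(-4, 0, 3) = 3
e (Chen): max(-3, 9, 3) = 9
f (Chen): max(4, 6) = 6
Mid (Dana): min(5, 3, 9, 6) = 3
top (Chen): max(-2, 3) = 3
At top, Chen picks Mid (highest: 3).
At Mid, Dana picks d (lowest: 3).
At d, Chen picks s (highest: 3).
Terminal value 3.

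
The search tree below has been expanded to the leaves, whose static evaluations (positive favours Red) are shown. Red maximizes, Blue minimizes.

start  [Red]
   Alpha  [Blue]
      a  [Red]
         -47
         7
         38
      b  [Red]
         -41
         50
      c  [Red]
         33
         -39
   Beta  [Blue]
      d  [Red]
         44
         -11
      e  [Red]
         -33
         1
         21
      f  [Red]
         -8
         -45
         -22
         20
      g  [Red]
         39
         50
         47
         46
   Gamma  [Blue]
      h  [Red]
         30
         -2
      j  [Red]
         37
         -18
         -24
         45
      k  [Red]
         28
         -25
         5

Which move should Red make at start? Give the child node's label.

a (Red): max(-47, 7, 38) = 38
b (Red): max(-41, 50) = 50
c (Red): max(33, -39) = 33
Alpha (Blue): min(38, 50, 33) = 33
d (Red): max(44, -11) = 44
e (Red): max(-33, 1, 21) = 21
f (Red): max(-8, -45, -22, 20) = 20
g (Red): max(39, 50, 47, 46) = 50
Beta (Blue): min(44, 21, 20, 50) = 20
h (Red): max(30, -2) = 30
j (Red): max(37, -18, -24, 45) = 45
k (Red): max(28, -25, 5) = 28
Gamma (Blue): min(30, 45, 28) = 28
start (Red): max(33, 20, 28) = 33
Red at start wants the highest of {Alpha=33, Beta=20, Gamma=28}, so chooses Alpha.

Alpha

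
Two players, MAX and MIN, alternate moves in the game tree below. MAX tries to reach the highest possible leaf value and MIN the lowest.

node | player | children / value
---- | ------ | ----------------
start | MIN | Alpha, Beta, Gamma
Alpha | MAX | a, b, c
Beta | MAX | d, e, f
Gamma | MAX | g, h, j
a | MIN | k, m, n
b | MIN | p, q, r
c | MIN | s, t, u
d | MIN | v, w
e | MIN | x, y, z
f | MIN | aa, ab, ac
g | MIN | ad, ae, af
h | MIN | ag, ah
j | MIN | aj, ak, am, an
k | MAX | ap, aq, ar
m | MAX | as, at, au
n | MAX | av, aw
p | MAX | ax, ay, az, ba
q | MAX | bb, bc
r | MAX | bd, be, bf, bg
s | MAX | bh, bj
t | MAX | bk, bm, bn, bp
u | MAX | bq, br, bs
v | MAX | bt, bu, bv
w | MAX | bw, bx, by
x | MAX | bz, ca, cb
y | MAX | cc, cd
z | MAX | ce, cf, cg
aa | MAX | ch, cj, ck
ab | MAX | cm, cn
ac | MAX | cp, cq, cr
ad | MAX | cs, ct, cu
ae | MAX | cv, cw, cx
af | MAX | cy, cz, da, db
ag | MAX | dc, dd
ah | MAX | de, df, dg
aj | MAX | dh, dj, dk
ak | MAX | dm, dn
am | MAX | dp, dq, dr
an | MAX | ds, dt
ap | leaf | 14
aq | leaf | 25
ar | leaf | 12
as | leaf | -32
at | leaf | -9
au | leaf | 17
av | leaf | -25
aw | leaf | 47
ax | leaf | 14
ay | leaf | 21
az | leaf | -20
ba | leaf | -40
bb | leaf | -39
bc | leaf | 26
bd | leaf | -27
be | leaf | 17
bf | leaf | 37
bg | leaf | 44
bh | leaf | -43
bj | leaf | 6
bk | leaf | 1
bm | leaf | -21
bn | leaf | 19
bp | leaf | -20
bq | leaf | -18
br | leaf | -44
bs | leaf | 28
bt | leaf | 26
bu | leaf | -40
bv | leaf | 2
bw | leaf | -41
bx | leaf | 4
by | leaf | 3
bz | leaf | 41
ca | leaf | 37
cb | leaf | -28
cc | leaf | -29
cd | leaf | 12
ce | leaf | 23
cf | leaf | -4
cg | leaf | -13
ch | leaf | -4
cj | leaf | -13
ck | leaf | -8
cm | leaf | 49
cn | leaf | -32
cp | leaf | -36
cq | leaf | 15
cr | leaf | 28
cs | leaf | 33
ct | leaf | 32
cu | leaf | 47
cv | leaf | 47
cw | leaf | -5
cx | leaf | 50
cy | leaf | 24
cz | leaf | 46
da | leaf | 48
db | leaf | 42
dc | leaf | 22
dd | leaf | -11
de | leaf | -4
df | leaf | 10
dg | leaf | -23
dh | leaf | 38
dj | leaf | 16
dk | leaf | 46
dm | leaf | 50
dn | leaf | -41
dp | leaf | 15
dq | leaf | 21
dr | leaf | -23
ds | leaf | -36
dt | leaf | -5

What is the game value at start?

12

k (MAX): max(14, 25, 12) = 25
m (MAX): max(-32, -9, 17) = 17
n (MAX): max(-25, 47) = 47
a (MIN): min(25, 17, 47) = 17
p (MAX): max(14, 21, -20, -40) = 21
q (MAX): max(-39, 26) = 26
r (MAX): max(-27, 17, 37, 44) = 44
b (MIN): min(21, 26, 44) = 21
s (MAX): max(-43, 6) = 6
t (MAX): max(1, -21, 19, -20) = 19
u (MAX): max(-18, -44, 28) = 28
c (MIN): min(6, 19, 28) = 6
Alpha (MAX): max(17, 21, 6) = 21
v (MAX): max(26, -40, 2) = 26
w (MAX): max(-41, 4, 3) = 4
d (MIN): min(26, 4) = 4
x (MAX): max(41, 37, -28) = 41
y (MAX): max(-29, 12) = 12
z (MAX): max(23, -4, -13) = 23
e (MIN): min(41, 12, 23) = 12
aa (MAX): max(-4, -13, -8) = -4
ab (MAX): max(49, -32) = 49
ac (MAX): max(-36, 15, 28) = 28
f (MIN): min(-4, 49, 28) = -4
Beta (MAX): max(4, 12, -4) = 12
ad (MAX): max(33, 32, 47) = 47
ae (MAX): max(47, -5, 50) = 50
af (MAX): max(24, 46, 48, 42) = 48
g (MIN): min(47, 50, 48) = 47
ag (MAX): max(22, -11) = 22
ah (MAX): max(-4, 10, -23) = 10
h (MIN): min(22, 10) = 10
aj (MAX): max(38, 16, 46) = 46
ak (MAX): max(50, -41) = 50
am (MAX): max(15, 21, -23) = 21
an (MAX): max(-36, -5) = -5
j (MIN): min(46, 50, 21, -5) = -5
Gamma (MAX): max(47, 10, -5) = 47
start (MIN): min(21, 12, 47) = 12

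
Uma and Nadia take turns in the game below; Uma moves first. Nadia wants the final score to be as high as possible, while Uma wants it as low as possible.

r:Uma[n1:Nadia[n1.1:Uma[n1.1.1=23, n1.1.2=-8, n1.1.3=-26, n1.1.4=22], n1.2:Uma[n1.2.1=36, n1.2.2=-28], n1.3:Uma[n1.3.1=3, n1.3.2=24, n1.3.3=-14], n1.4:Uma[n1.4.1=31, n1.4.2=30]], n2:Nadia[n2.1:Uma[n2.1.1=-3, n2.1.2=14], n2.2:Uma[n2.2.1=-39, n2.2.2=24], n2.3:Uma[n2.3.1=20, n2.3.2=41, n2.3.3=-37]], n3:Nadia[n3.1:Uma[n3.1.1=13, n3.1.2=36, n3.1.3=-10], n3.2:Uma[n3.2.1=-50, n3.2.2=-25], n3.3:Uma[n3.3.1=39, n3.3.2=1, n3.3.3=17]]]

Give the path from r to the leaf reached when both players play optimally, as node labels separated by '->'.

r -> n2 -> n2.1 -> n2.1.1

n1.1 (Uma): min(23, -8, -26, 22) = -26
n1.2 (Uma): min(36, -28) = -28
n1.3 (Uma): min(3, 24, -14) = -14
n1.4 (Uma): min(31, 30) = 30
n1 (Nadia): max(-26, -28, -14, 30) = 30
n2.1 (Uma): min(-3, 14) = -3
n2.2 (Uma): min(-39, 24) = -39
n2.3 (Uma): min(20, 41, -37) = -37
n2 (Nadia): max(-3, -39, -37) = -3
n3.1 (Uma): min(13, 36, -10) = -10
n3.2 (Uma): min(-50, -25) = -50
n3.3 (Uma): min(39, 1, 17) = 1
n3 (Nadia): max(-10, -50, 1) = 1
r (Uma): min(30, -3, 1) = -3
At r, Uma picks n2 (lowest: -3).
At n2, Nadia picks n2.1 (highest: -3).
At n2.1, Uma picks n2.1.1 (lowest: -3).
Terminal value -3.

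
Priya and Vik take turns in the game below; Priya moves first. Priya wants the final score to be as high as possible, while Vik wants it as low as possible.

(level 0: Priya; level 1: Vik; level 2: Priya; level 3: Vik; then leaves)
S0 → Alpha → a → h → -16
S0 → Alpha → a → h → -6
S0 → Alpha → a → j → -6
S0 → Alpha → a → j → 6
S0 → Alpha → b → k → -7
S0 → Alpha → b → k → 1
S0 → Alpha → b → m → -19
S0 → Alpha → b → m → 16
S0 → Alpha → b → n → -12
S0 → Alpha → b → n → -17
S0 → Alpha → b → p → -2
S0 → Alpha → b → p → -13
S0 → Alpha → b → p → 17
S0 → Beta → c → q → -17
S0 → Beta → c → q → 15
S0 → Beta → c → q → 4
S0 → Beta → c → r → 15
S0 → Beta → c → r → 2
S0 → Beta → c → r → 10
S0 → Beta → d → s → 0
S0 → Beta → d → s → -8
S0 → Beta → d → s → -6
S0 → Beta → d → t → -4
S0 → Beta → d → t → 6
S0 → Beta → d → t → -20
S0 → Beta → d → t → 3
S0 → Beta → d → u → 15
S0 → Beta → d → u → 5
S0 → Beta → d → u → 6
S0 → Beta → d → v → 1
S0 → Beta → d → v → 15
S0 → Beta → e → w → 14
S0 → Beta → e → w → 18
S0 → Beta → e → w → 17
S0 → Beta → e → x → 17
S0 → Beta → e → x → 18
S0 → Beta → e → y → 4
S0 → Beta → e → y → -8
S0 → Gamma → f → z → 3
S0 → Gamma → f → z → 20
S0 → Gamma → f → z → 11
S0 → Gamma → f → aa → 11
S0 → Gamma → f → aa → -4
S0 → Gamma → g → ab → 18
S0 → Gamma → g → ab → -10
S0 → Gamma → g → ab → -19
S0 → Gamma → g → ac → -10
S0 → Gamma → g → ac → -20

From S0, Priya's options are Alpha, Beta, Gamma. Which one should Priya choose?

h (Vik): min(-16, -6) = -16
j (Vik): min(-6, 6) = -6
a (Priya): max(-16, -6) = -6
k (Vik): min(-7, 1) = -7
m (Vik): min(-19, 16) = -19
n (Vik): min(-12, -17) = -17
p (Vik): min(-2, -13, 17) = -13
b (Priya): max(-7, -19, -17, -13) = -7
Alpha (Vik): min(-6, -7) = -7
q (Vik): min(-17, 15, 4) = -17
r (Vik): min(15, 2, 10) = 2
c (Priya): max(-17, 2) = 2
s (Vik): min(0, -8, -6) = -8
t (Vik): min(-4, 6, -20, 3) = -20
u (Vik): min(15, 5, 6) = 5
v (Vik): min(1, 15) = 1
d (Priya): max(-8, -20, 5, 1) = 5
w (Vik): min(14, 18, 17) = 14
x (Vik): min(17, 18) = 17
y (Vik): min(4, -8) = -8
e (Priya): max(14, 17, -8) = 17
Beta (Vik): min(2, 5, 17) = 2
z (Vik): min(3, 20, 11) = 3
aa (Vik): min(11, -4) = -4
f (Priya): max(3, -4) = 3
ab (Vik): min(18, -10, -19) = -19
ac (Vik): min(-10, -20) = -20
g (Priya): max(-19, -20) = -19
Gamma (Vik): min(3, -19) = -19
S0 (Priya): max(-7, 2, -19) = 2
Priya at S0 wants the highest of {Alpha=-7, Beta=2, Gamma=-19}, so chooses Beta.

Beta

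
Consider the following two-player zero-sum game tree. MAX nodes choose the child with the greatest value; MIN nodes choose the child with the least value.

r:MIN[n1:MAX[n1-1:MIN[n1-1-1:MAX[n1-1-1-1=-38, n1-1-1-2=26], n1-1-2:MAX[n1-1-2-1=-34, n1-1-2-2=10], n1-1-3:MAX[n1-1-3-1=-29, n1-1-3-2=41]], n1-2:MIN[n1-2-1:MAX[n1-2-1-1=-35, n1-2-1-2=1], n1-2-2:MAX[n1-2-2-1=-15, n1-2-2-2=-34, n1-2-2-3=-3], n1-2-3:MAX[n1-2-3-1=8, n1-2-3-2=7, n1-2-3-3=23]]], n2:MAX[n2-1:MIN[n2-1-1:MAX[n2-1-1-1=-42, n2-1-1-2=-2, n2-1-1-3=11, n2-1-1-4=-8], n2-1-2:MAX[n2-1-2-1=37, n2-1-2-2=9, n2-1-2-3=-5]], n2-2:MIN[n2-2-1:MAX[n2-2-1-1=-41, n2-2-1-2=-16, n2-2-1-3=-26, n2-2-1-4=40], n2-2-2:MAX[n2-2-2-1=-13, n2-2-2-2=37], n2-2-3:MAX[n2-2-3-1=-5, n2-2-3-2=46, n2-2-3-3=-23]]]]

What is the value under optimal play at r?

10

n1-1-1 (MAX): max(-38, 26) = 26
n1-1-2 (MAX): max(-34, 10) = 10
n1-1-3 (MAX): max(-29, 41) = 41
n1-1 (MIN): min(26, 10, 41) = 10
n1-2-1 (MAX): max(-35, 1) = 1
n1-2-2 (MAX): max(-15, -34, -3) = -3
n1-2-3 (MAX): max(8, 7, 23) = 23
n1-2 (MIN): min(1, -3, 23) = -3
n1 (MAX): max(10, -3) = 10
n2-1-1 (MAX): max(-42, -2, 11, -8) = 11
n2-1-2 (MAX): max(37, 9, -5) = 37
n2-1 (MIN): min(11, 37) = 11
n2-2-1 (MAX): max(-41, -16, -26, 40) = 40
n2-2-2 (MAX): max(-13, 37) = 37
n2-2-3 (MAX): max(-5, 46, -23) = 46
n2-2 (MIN): min(40, 37, 46) = 37
n2 (MAX): max(11, 37) = 37
r (MIN): min(10, 37) = 10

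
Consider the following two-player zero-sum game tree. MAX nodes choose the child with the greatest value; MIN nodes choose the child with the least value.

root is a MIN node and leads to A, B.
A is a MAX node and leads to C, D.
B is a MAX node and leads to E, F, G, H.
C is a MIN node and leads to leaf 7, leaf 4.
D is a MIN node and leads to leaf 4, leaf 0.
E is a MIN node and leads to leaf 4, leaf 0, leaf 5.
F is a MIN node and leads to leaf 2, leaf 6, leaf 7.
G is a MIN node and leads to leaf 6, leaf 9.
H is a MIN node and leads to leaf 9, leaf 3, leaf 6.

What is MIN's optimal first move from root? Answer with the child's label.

A

C (MIN): min(7, 4) = 4
D (MIN): min(4, 0) = 0
A (MAX): max(4, 0) = 4
E (MIN): min(4, 0, 5) = 0
F (MIN): min(2, 6, 7) = 2
G (MIN): min(6, 9) = 6
H (MIN): min(9, 3, 6) = 3
B (MAX): max(0, 2, 6, 3) = 6
root (MIN): min(4, 6) = 4
MIN at root wants the lowest of {A=4, B=6}, so chooses A.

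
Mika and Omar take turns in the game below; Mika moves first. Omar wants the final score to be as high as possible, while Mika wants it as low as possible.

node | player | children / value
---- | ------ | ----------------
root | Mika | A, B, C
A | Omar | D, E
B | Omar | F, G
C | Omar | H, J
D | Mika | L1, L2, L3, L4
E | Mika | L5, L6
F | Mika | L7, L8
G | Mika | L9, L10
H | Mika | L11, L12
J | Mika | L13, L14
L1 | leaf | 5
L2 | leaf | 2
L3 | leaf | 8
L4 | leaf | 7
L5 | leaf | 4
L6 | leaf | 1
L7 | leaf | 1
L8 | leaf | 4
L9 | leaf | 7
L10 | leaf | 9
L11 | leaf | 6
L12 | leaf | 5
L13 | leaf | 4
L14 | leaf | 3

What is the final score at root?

2

D (Mika): min(5, 2, 8, 7) = 2
E (Mika): min(4, 1) = 1
A (Omar): max(2, 1) = 2
F (Mika): min(1, 4) = 1
G (Mika): min(7, 9) = 7
B (Omar): max(1, 7) = 7
H (Mika): min(6, 5) = 5
J (Mika): min(4, 3) = 3
C (Omar): max(5, 3) = 5
root (Mika): min(2, 7, 5) = 2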